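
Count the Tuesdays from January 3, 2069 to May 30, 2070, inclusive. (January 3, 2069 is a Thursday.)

73

January 3, 2069 is a Thursday; the first Tuesday on or after it is January 8, 2069 (5 days later).
From January 8, 2069 to May 30, 2070: 357 + 150 = 507 days (rest of 2069, to May 30, 2070 in 2070).
507 ÷ 7 = 72 full weeks with remainder 3, so 72 more Tuesdays after the first → 73.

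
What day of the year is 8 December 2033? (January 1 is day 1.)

342

Days in months before December: 31 + 28 + 31 + 30 + 31 + 30 + 31 + 31 + 30 + 31 + 30 = 334.
Plus 8 days into December → day 342.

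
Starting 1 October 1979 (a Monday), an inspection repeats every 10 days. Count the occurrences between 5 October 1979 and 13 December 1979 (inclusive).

7

Occurrences land 10·i days after 1 October 1979 for i = 0, 1, 2, …
5 October 1979 is 4 days after the start; 4 ÷ 10 = 0 remainder 4; since the remainder is 4, round up to i = 1. First occurrence in the window: #2 on 11 October 1979 (1×10 = 10 days in).
13 December 1979 is 73 days after the start; 73 ÷ 10 = 7 remainder 3. Last occurrence in the window: #8 on 10 December 1979.
Occurrences #2 through #8: 7 in total.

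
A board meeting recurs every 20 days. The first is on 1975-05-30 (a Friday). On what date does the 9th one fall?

The 9th occurrence is 8 intervals after the first: 8 × 20 = 160 days after 1975-05-30.
May has 31 days — 1 day to the end of May leaves 159.
June has 30 days (129 left).
July has 31 days (98 left).
August has 31 days (67 left).
September has 30 days (37 left).
October has 31 days (6 left).
6 days into November → 1975-11-06.

1975-11-06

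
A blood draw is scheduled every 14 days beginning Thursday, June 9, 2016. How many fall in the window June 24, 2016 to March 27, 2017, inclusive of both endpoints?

Occurrences land 14·i days after June 9, 2016 for i = 0, 1, 2, …
June 24, 2016 is 15 days after the start; 15 ÷ 14 = 1 remainder 1; since the remainder is 1, round up to i = 2. First occurrence in the window: #3 on July 7, 2016 (2×14 = 28 days in).
March 27, 2017 is 291 days after the start; 291 ÷ 14 = 20 remainder 11. Last occurrence in the window: #21 on March 16, 2017.
Occurrences #3 through #21: 19 in total.

19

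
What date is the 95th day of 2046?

January has 31 days (95 − 31 = 64 remain).
February has 28 days (64 − 28 = 36 remain).
March has 31 days (36 − 31 = 5 remain).
5 into April → April 5.

5 April 2046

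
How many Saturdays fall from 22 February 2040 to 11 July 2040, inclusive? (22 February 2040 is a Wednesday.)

20

22 February 2040 is a Wednesday; the first Saturday on or after it is 25 February 2040 (3 days later).
From 25 February 2040 to 11 July 2040: 4 + 31 + 30 + 31 + 30 + 11 = 137 days (rest of February, March, April, May, June, July).
137 ÷ 7 = 19 full weeks with remainder 4, so 19 more Saturdays after the first → 20.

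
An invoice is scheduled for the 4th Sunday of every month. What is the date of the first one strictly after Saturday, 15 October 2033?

October 2033 starts on a Saturday; its first Sunday is the 2nd, so the 4th Sunday is the 23rd — 23 October 2033.
23 October 2033 is after 15 October 2033, so that is the next one.

23 October 2033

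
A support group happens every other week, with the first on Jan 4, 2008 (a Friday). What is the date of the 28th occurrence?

The 28th occurrence is 27 intervals after the first: 27 × 14 = 378 days after Jan 4, 2008.
Jan has 31 days — 27 days to the end of Jan leaves 351.
Feb has 29 days (322 left).
Mar has 31 days (291 left).
Apr has 30 days (261 left).
May has 31 days (230 left).
Jun has 30 days (200 left).
Jul has 31 days (169 left).
Aug has 31 days (138 left).
Sep has 30 days (108 left).
Oct has 31 days (77 left).
Nov has 30 days (47 left).
Dec has 31 days (16 left).
16 days into Jan → Jan 16, 2009.

Jan 16, 2009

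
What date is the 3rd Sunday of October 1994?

1994-10-16

The first Sunday of October 1994 is October 2.
The 3rd Sunday is 2 weeks later: 2 + 14 = 16.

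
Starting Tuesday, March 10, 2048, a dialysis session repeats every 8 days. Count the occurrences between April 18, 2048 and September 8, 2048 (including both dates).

18

Occurrences land 8·i days after March 10, 2048 for i = 0, 1, 2, …
April 18, 2048 is 39 days after the start; 39 ÷ 8 = 4 remainder 7; since the remainder is 7, round up to i = 5. First occurrence in the window: #6 on April 19, 2048 (5×8 = 40 days in).
September 8, 2048 is 182 days after the start; 182 ÷ 8 = 22 remainder 6. Last occurrence in the window: #23 on September 2, 2048.
Occurrences #6 through #23: 18 in total.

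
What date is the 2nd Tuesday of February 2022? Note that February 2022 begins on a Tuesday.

8 February 2022

February 2022 begins on a Tuesday, so the first Tuesday is February 1.
The 2nd Tuesday is 1 weeks later: 1 + 7 = 8.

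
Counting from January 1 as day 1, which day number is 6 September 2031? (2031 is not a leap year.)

249

Days in months before September: 31 + 28 + 31 + 30 + 31 + 30 + 31 + 31 = 243.
Plus 6 days into September → day 249.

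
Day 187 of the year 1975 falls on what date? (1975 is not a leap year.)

January has 31 days (187 − 31 = 156 remain).
February has 28 days (156 − 28 = 128 remain).
March has 31 days (128 − 31 = 97 remain).
April has 30 days (97 − 30 = 67 remain).
May has 31 days (67 − 31 = 36 remain).
June has 30 days (36 − 30 = 6 remain).
6 into July → July 6.

1975-07-06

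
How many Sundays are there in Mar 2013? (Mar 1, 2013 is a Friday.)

Mar 1, 2013 is a Friday; the first Sunday on or after it is Mar 3, 2013 (2 days later).
From Mar 3, 2013 to Mar 31, 2013 is 31 − 3 = 28 days.
28 ÷ 7 = 4 full weeks with remainder 0, so 4 more Sundays after the first → 5.

5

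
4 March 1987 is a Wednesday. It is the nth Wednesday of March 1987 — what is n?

1st

Day 4 falls in week ⌈4/7⌉ of the month.
Days 1–7 hold the 1st Wednesday, 8–14 the 2nd, 15–21 the 3rd, 22–28 the 4th, 29–31 the 5th.
4 is in the range for the 1st.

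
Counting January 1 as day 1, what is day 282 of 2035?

2035-10-09

January has 31 days (282 − 31 = 251 remain).
February has 28 days (251 − 28 = 223 remain).
March has 31 days (223 − 31 = 192 remain).
April has 30 days (192 − 30 = 162 remain).
May has 31 days (162 − 31 = 131 remain).
June has 30 days (131 − 30 = 101 remain).
July has 31 days (101 − 31 = 70 remain).
August has 31 days (70 − 31 = 39 remain).
September has 30 days (39 − 30 = 9 remain).
9 into October → October 9.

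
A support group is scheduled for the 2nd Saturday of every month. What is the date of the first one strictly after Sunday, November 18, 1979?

November 1979 starts on a Thursday; its first Saturday is the 3rd, so the 2nd Saturday is the 10th — November 10, 1979.
That is not after November 18, 1979, so look at December 1979.
December 1979 starts on a Saturday; its first Saturday is the 1st, so the 2nd Saturday is the 8th — December 8, 1979.

December 8, 1979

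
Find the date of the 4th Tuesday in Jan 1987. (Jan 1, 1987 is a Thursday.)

Jan 1987 begins on a Thursday, so the first Tuesday is Jan 6 (5 days later).
The 4th Tuesday is 3 weeks later: 6 + 21 = 27.

Jan 27, 1987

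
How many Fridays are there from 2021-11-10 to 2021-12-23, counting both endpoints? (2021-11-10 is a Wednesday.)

6

2021-11-10 is a Wednesday; the first Friday on or after it is 2021-11-12 (2 days later).
From 2021-11-12 to 2021-12-23: 18 + 23 = 41 days (rest of November, December).
41 ÷ 7 = 5 full weeks with remainder 6, so 5 more Fridays after the first → 6.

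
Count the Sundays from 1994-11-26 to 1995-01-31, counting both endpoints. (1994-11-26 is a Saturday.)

1994-11-26 is a Saturday; the first Sunday on or after it is 1994-11-27 (1 day later).
From 1994-11-27 to 1995-01-31: 3 + 31 + 31 = 65 days (rest of November, December, January).
65 ÷ 7 = 9 full weeks with remainder 2, so 9 more Sundays after the first → 10.

10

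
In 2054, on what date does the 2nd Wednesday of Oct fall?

Oct 14, 2054

The first Wednesday of Oct 2054 is Oct 7.
The 2nd Wednesday is 1 weeks later: 7 + 7 = 14.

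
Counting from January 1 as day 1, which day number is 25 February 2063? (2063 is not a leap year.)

56

Days in months before February: 31 = 31.
Plus 25 days into February → day 56.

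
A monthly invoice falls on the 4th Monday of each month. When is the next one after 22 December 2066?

December 2066 starts on a Wednesday; its first Monday is the 6th, so the 4th Monday is the 27th — 27 December 2066.
27 December 2066 is after 22 December 2066, so that is the next one.

27 December 2066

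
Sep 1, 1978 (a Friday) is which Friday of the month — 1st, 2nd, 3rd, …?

Day 1 falls in week ⌈1/7⌉ of the month.
Days 1–7 hold the 1st Friday, 8–14 the 2nd, 15–21 the 3rd, 22–28 the 4th, 29–31 the 5th.
1 is in the range for the 1st.

1st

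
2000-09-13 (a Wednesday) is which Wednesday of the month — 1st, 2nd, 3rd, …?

2nd

Day 13 falls in week ⌈13/7⌉ of the month.
Days 1–7 hold the 1st Wednesday, 8–14 the 2nd, 15–21 the 3rd, 22–28 the 4th, 29–31 the 5th.
13 is in the range for the 2nd.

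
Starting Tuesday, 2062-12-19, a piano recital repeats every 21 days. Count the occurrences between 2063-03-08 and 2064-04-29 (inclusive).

20

Occurrences land 21·i days after 2062-12-19 for i = 0, 1, 2, …
2063-03-08 is 79 days after the start; 79 ÷ 21 = 3 remainder 16; since the remainder is 16, round up to i = 4. First occurrence in the window: #5 on 2063-03-13 (4×21 = 84 days in).
2064-04-29 is 497 days after the start; 497 ÷ 21 = 23 remainder 14. Last occurrence in the window: #24 on 2064-04-15.
Occurrences #5 through #24: 20 in total.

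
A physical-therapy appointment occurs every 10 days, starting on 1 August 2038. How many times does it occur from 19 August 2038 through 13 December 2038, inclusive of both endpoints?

Occurrences land 10·i days after 1 August 2038 for i = 0, 1, 2, …
19 August 2038 is 18 days after the start; 18 ÷ 10 = 1 remainder 8; since the remainder is 8, round up to i = 2. First occurrence in the window: #3 on 21 August 2038 (2×10 = 20 days in).
13 December 2038 is 134 days after the start; 134 ÷ 10 = 13 remainder 4. Last occurrence in the window: #14 on 9 December 2038.
Occurrences #3 through #14: 12 in total.

12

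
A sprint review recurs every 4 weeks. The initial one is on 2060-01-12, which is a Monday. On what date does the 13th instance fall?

The 13th occurrence is 12 intervals after the first: 12 × 28 = 336 days after 2060-01-12.
January has 31 days — 19 days to the end of January leaves 317.
February has 29 days (288 left).
March has 31 days (257 left).
April has 30 days (227 left).
May has 31 days (196 left).
June has 30 days (166 left).
July has 31 days (135 left).
August has 31 days (104 left).
September has 30 days (74 left).
October has 31 days (43 left).
November has 30 days (13 left).
13 days into December → 2060-12-13.

2060-12-13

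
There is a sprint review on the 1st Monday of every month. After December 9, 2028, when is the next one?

January 1, 2029

December 2028 starts on a Friday, so its 1st Monday is December 4, 2028 (3 days in).
That is not after December 9, 2028, so look at January 2029.
January 2029 starts on a Monday, so its 1st Monday is January 1, 2029.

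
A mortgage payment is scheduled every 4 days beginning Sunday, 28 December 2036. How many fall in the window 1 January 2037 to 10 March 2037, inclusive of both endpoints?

Occurrences land 4·i days after 28 December 2036 for i = 0, 1, 2, …
1 January 2037 is 4 days after the start; 4 ÷ 4 = 1 remainder 0. First occurrence in the window: #2 on 1 January 2037 (1×4 = 4 days in).
10 March 2037 is 72 days after the start; 72 ÷ 4 = 18 remainder 0. Last occurrence in the window: #19 on 10 March 2037.
Occurrences #2 through #19: 18 in total.

18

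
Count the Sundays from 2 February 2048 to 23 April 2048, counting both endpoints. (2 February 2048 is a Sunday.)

12

2 February 2048 is a Sunday; the first Sunday on or after it is 2 February 2048.
From 2 February 2048 to 23 April 2048: 27 + 31 + 23 = 81 days (rest of February, March, April).
81 ÷ 7 = 11 full weeks with remainder 4, so 11 more Sundays after the first → 12.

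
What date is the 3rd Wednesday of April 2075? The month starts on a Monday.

April 2075 begins on a Monday, so the first Wednesday is April 3 (2 days later).
The 3rd Wednesday is 2 weeks later: 3 + 14 = 17.

17 April 2075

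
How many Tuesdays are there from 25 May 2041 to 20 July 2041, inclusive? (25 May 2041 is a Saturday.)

8

25 May 2041 is a Saturday; the first Tuesday on or after it is 28 May 2041 (3 days later).
From 28 May 2041 to 20 July 2041: 3 + 30 + 20 = 53 days (rest of May, June, July).
53 ÷ 7 = 7 full weeks with remainder 4, so 7 more Tuesdays after the first → 8.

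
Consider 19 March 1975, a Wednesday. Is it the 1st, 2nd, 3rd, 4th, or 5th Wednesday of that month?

3rd

Day 19 falls in week ⌈19/7⌉ of the month.
Days 1–7 hold the 1st Wednesday, 8–14 the 2nd, 15–21 the 3rd, 22–28 the 4th, 29–31 the 5th.
19 is in the range for the 3rd.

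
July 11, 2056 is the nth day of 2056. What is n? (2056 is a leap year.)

193

Days in months before July: 31 + 29 + 31 + 30 + 31 + 30 = 182.
Plus 11 days into July → day 193.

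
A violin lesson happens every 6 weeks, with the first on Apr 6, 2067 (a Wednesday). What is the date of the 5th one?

Sep 21, 2067

The 5th occurrence is 4 intervals after the first: 4 × 42 = 168 days after Apr 6, 2067.
Apr has 30 days — 24 days to the end of Apr leaves 144.
May has 31 days (113 left).
Jun has 30 days (83 left).
Jul has 31 days (52 left).
Aug has 31 days (21 left).
21 days into Sep → Sep 21, 2067.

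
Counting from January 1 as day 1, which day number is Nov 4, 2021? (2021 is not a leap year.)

308

Days in months before Nov: 31 + 28 + 31 + 30 + 31 + 30 + 31 + 31 + 30 + 31 = 304.
Plus 4 days into Nov → day 308.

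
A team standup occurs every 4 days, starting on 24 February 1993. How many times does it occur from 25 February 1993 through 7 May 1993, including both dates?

Occurrences land 4·i days after 24 February 1993 for i = 0, 1, 2, …
25 February 1993 is 1 day after the start; 1 ÷ 4 = 0 remainder 1; since the remainder is 1, round up to i = 1. First occurrence in the window: #2 on 28 February 1993 (1×4 = 4 days in).
7 May 1993 is 72 days after the start; 72 ÷ 4 = 18 remainder 0. Last occurrence in the window: #19 on 7 May 1993.
Occurrences #2 through #19: 18 in total.

18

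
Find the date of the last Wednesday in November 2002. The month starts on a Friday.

2002-11-27

November 2002 begins on a Friday, so the first Wednesday is November 6 (5 days later).
November 2002 has 30 days. Adding weeks: 6, 13, 20, 27 — the last one ≤ 30 is the 27th.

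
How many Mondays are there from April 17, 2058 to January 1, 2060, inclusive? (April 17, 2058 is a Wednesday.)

89

April 17, 2058 is a Wednesday; the first Monday on or after it is April 22, 2058 (5 days later).
From April 22, 2058 to January 1, 2060: 253 + 365 + 1 = 619 days (rest of 2058, 2059, to January 1, 2060 in 2060).
619 ÷ 7 = 88 full weeks with remainder 3, so 88 more Mondays after the first → 89.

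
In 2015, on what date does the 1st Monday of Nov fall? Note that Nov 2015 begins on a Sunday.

Nov 2015 begins on a Sunday, so the first Monday is Nov 2 (1 day later).

Nov 2, 2015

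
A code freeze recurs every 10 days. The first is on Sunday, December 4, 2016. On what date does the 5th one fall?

January 13, 2017

The 5th occurrence is 4 intervals after the first: 4 × 10 = 40 days after December 4, 2016.
December has 31 days — 27 days to the end of December leaves 13.
13 days into January → January 13, 2017.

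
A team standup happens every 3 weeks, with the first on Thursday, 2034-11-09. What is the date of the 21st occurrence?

The 21st occurrence is 20 intervals after the first: 20 × 21 = 420 days after 2034-11-09.
November has 30 days — 21 days to the end of November leaves 399.
December has 31 days (368 left).
January has 31 days (337 left).
February has 28 days (309 left).
March has 31 days (278 left).
April has 30 days (248 left).
May has 31 days (217 left).
June has 30 days (187 left).
July has 31 days (156 left).
August has 31 days (125 left).
September has 30 days (95 left).
October has 31 days (64 left).
November has 30 days (34 left).
December has 31 days (3 left).
3 days into January → 2036-01-03.

2036-01-03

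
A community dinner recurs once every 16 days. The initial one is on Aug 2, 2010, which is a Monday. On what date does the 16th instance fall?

Mar 30, 2011

The 16th occurrence is 15 intervals after the first: 15 × 16 = 240 days after Aug 2, 2010.
Aug has 31 days — 29 days to the end of Aug leaves 211.
Sep has 30 days (181 left).
Oct has 31 days (150 left).
Nov has 30 days (120 left).
Dec has 31 days (89 left).
Jan has 31 days (58 left).
Feb has 28 days (30 left).
30 days into Mar → Mar 30, 2011.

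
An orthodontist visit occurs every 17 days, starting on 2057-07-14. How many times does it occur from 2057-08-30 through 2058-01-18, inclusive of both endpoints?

9

Occurrences land 17·i days after 2057-07-14 for i = 0, 1, 2, …
2057-08-30 is 47 days after the start; 47 ÷ 17 = 2 remainder 13; since the remainder is 13, round up to i = 3. First occurrence in the window: #4 on 2057-09-03 (3×17 = 51 days in).
2058-01-18 is 188 days after the start; 188 ÷ 17 = 11 remainder 1. Last occurrence in the window: #12 on 2058-01-17.
Occurrences #4 through #12: 9 in total.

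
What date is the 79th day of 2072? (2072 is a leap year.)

March 19, 2072

January has 31 days (79 − 31 = 48 remain).
February has 29 days (48 − 29 = 19 remain).
19 into March → March 19.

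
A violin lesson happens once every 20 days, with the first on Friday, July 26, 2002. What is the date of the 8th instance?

The 8th occurrence is 7 intervals after the first: 7 × 20 = 140 days after July 26, 2002.
July has 31 days — 5 days to the end of July leaves 135.
August has 31 days (104 left).
September has 30 days (74 left).
October has 31 days (43 left).
November has 30 days (13 left).
13 days into December → December 13, 2002.

December 13, 2002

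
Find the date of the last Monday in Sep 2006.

Sep 2006 begins on a Friday, so the first Monday is Sep 4 (3 days later).
Sep 2006 has 30 days. Adding weeks: 4, 11, 18, 25 — the last one ≤ 30 is the 25th.

Sep 25, 2006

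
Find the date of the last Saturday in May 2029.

2029-05-26

The first Saturday of May 2029 is May 5.
May 2029 has 31 days. Adding weeks: 5, 12, 19, 26 — the last one ≤ 31 is the 26th.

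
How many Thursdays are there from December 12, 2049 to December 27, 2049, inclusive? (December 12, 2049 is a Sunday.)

December 12, 2049 is a Sunday; the first Thursday on or after it is December 16, 2049 (4 days later).
From December 16, 2049 to December 27, 2049 is 27 − 16 = 11 days.
11 ÷ 7 = 1 full weeks with remainder 4, so 1 more Thursdays after the first → 2.

2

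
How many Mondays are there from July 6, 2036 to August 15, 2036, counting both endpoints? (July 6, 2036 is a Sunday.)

July 6, 2036 is a Sunday; the first Monday on or after it is July 7, 2036 (1 day later).
From July 7, 2036 to August 15, 2036: 24 + 15 = 39 days (rest of July, August).
39 ÷ 7 = 5 full weeks with remainder 4, so 5 more Mondays after the first → 6.

6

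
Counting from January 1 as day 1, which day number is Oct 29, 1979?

Days in months before Oct: 31 + 28 + 31 + 30 + 31 + 30 + 31 + 31 + 30 = 273.
Plus 29 days into Oct → day 302.

302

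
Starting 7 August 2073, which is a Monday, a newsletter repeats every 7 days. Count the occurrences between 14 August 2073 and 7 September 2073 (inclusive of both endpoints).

Occurrences land 7·i days after 7 August 2073 for i = 0, 1, 2, …
14 August 2073 is 7 days after the start; 7 ÷ 7 = 1 remainder 0. First occurrence in the window: #2 on 14 August 2073 (1×7 = 7 days in).
7 September 2073 is 31 days after the start; 31 ÷ 7 = 4 remainder 3. Last occurrence in the window: #5 on 4 September 2073.
Occurrences #2 through #5: 4 in total.

4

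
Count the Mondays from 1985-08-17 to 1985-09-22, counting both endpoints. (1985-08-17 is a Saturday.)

5

1985-08-17 is a Saturday; the first Monday on or after it is 1985-08-19 (2 days later).
From 1985-08-19 to 1985-09-22: 12 + 22 = 34 days (rest of August, September).
34 ÷ 7 = 4 full weeks with remainder 6, so 4 more Mondays after the first → 5.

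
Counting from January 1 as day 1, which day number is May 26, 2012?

Days in months before May: 31 + 29 + 31 + 30 = 121.
Plus 26 days into May → day 147.

147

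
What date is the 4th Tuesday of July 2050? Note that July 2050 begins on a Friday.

26 July 2050

July 2050 begins on a Friday, so the first Tuesday is July 5 (4 days later).
The 4th Tuesday is 3 weeks later: 5 + 21 = 26.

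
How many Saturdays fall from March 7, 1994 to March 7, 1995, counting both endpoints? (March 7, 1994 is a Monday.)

52

March 7, 1994 is a Monday; the first Saturday on or after it is March 12, 1994 (5 days later).
From March 12, 1994 to March 7, 1995: 294 + 66 = 360 days (rest of 1994, to March 7, 1995 in 1995).
360 ÷ 7 = 51 full weeks with remainder 3, so 51 more Saturdays after the first → 52.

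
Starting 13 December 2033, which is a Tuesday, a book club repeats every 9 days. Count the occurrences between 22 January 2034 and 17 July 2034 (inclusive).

20

Occurrences land 9·i days after 13 December 2033 for i = 0, 1, 2, …
22 January 2034 is 40 days after the start; 40 ÷ 9 = 4 remainder 4; since the remainder is 4, round up to i = 5. First occurrence in the window: #6 on 27 January 2034 (5×9 = 45 days in).
17 July 2034 is 216 days after the start; 216 ÷ 9 = 24 remainder 0. Last occurrence in the window: #25 on 17 July 2034.
Occurrences #6 through #25: 20 in total.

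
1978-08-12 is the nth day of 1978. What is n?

Days in months before August: 31 + 28 + 31 + 30 + 31 + 30 + 31 = 212.
Plus 12 days into August → day 224.

224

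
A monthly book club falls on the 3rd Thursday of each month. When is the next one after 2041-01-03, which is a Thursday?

January 2041 starts on a Tuesday; its first Thursday is the 3rd, so the 3rd Thursday is the 17th — 2041-01-17.
2041-01-17 is after 2041-01-03, so that is the next one.

2041-01-17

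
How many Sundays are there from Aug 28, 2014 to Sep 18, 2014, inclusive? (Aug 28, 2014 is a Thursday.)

Aug 28, 2014 is a Thursday; the first Sunday on or after it is Aug 31, 2014 (3 days later).
From Aug 31, 2014 to Sep 18, 2014: 0 + 18 = 18 days (rest of Aug, Sep).
18 ÷ 7 = 2 full weeks with remainder 4, so 2 more Sundays after the first → 3.

3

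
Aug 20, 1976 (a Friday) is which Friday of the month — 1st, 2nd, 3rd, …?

3rd

Day 20 falls in week ⌈20/7⌉ of the month.
Days 1–7 hold the 1st Friday, 8–14 the 2nd, 15–21 the 3rd, 22–28 the 4th, 29–31 the 5th.
20 is in the range for the 3rd.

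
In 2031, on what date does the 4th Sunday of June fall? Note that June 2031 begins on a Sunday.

June 2031 begins on a Sunday, so the first Sunday is June 1.
The 4th Sunday is 3 weeks later: 1 + 21 = 22.

2031-06-22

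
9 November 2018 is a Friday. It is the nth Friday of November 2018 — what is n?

Day 9 falls in week ⌈9/7⌉ of the month.
Days 1–7 hold the 1st Friday, 8–14 the 2nd, 15–21 the 3rd, 22–28 the 4th, 29–31 the 5th.
9 is in the range for the 2nd.

2nd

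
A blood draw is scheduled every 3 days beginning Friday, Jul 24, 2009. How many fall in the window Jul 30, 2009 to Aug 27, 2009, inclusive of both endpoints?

10

Occurrences land 3·i days after Jul 24, 2009 for i = 0, 1, 2, …
Jul 30, 2009 is 6 days after the start; 6 ÷ 3 = 2 remainder 0. First occurrence in the window: #3 on Jul 30, 2009 (2×3 = 6 days in).
Aug 27, 2009 is 34 days after the start; 34 ÷ 3 = 11 remainder 1. Last occurrence in the window: #12 on Aug 26, 2009.
Occurrences #3 through #12: 10 in total.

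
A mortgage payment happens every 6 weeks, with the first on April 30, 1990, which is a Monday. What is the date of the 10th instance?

The 10th occurrence is 9 intervals after the first: 9 × 42 = 378 days after April 30, 1990.
April has 30 days — 0 days to the end of April leaves 378.
May has 31 days (347 left).
June has 30 days (317 left).
July has 31 days (286 left).
August has 31 days (255 left).
September has 30 days (225 left).
October has 31 days (194 left).
November has 30 days (164 left).
December has 31 days (133 left).
January has 31 days (102 left).
February has 28 days (74 left).
March has 31 days (43 left).
April has 30 days (13 left).
13 days into May → May 13, 1991.

May 13, 1991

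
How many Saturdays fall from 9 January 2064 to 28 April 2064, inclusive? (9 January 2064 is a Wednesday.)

16

9 January 2064 is a Wednesday; the first Saturday on or after it is 12 January 2064 (3 days later).
From 12 January 2064 to 28 April 2064: 19 + 29 + 31 + 28 = 107 days (rest of January, February, March, April).
107 ÷ 7 = 15 full weeks with remainder 2, so 15 more Saturdays after the first → 16.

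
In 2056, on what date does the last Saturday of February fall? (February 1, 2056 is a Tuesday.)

26 February 2056

February 2056 begins on a Tuesday, so the first Saturday is February 5 (4 days later).
February 2056 has 29 days. Adding weeks: 5, 12, 19, 26 — the last one ≤ 29 is the 26th.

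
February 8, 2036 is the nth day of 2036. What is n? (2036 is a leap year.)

Days in months before February: 31 = 31.
Plus 8 days into February → day 39.

39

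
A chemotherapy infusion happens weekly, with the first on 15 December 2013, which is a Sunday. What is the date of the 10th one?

16 February 2014

The 10th occurrence is 9 intervals after the first: 9 × 7 = 63 days after 15 December 2013.
December has 31 days — 16 days to the end of December leaves 47.
January has 31 days (16 left).
16 days into February → 16 February 2014.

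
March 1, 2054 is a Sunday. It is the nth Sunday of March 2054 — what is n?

1st

Day 1 falls in week ⌈1/7⌉ of the month.
Days 1–7 hold the 1st Sunday, 8–14 the 2nd, 15–21 the 3rd, 22–28 the 4th, 29–31 the 5th.
1 is in the range for the 1st.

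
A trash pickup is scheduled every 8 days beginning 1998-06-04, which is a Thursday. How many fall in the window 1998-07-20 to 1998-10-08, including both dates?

Occurrences land 8·i days after 1998-06-04 for i = 0, 1, 2, …
1998-07-20 is 46 days after the start; 46 ÷ 8 = 5 remainder 6; since the remainder is 6, round up to i = 6. First occurrence in the window: #7 on 1998-07-22 (6×8 = 48 days in).
1998-10-08 is 126 days after the start; 126 ÷ 8 = 15 remainder 6. Last occurrence in the window: #16 on 1998-10-02.
Occurrences #7 through #16: 10 in total.

10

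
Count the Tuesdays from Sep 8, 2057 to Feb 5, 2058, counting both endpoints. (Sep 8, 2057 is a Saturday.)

22

Sep 8, 2057 is a Saturday; the first Tuesday on or after it is Sep 11, 2057 (3 days later).
From Sep 11, 2057 to Feb 5, 2058: 19 + 31 + 30 + 31 + 31 + 5 = 147 days (rest of Sep, Oct, Nov, Dec, Jan, Feb).
147 ÷ 7 = 21 full weeks with remainder 0, so 21 more Tuesdays after the first → 22.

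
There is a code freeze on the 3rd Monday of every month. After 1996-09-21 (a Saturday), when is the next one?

1996-10-21

September 1996 starts on a Sunday; its first Monday is the 2nd, so the 3rd Monday is the 16th — 1996-09-16.
That is not after 1996-09-21, so look at October 1996.
October 1996 starts on a Tuesday; its first Monday is the 7th, so the 3rd Monday is the 21st — 1996-10-21.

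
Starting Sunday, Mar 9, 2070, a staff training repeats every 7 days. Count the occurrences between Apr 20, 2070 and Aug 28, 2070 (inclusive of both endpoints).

19

Occurrences land 7·i days after Mar 9, 2070 for i = 0, 1, 2, …
Apr 20, 2070 is 42 days after the start; 42 ÷ 7 = 6 remainder 0. First occurrence in the window: #7 on Apr 20, 2070 (6×7 = 42 days in).
Aug 28, 2070 is 172 days after the start; 172 ÷ 7 = 24 remainder 4. Last occurrence in the window: #25 on Aug 24, 2070.
Occurrences #7 through #25: 19 in total.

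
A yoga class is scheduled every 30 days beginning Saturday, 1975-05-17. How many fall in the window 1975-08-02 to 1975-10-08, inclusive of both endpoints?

Occurrences land 30·i days after 1975-05-17 for i = 0, 1, 2, …
1975-08-02 is 77 days after the start; 77 ÷ 30 = 2 remainder 17; since the remainder is 17, round up to i = 3. First occurrence in the window: #4 on 1975-08-15 (3×30 = 90 days in).
1975-10-08 is 144 days after the start; 144 ÷ 30 = 4 remainder 24. Last occurrence in the window: #5 on 1975-09-14.
Occurrences #4 through #5: 2 in total.

2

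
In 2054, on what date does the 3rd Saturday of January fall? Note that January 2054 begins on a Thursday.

January 2054 begins on a Thursday, so the first Saturday is January 3 (2 days later).
The 3rd Saturday is 2 weeks later: 3 + 14 = 17.

17 January 2054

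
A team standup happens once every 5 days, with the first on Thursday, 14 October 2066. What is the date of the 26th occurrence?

The 26th occurrence is 25 intervals after the first: 25 × 5 = 125 days after 14 October 2066.
October has 31 days — 17 days to the end of October leaves 108.
November has 30 days (78 left).
December has 31 days (47 left).
January has 31 days (16 left).
16 days into February → 16 February 2067.

16 February 2067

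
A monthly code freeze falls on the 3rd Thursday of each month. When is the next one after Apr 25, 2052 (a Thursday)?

May 16, 2052

Apr 2052 starts on a Monday; its first Thursday is the 4th, so the 3rd Thursday is the 18th — Apr 18, 2052.
That is not after Apr 25, 2052, so look at May 2052.
May 2052 starts on a Wednesday; its first Thursday is the 2nd, so the 3rd Thursday is the 16th — May 16, 2052.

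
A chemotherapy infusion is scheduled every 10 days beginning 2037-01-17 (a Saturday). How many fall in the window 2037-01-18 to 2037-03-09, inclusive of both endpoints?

Occurrences land 10·i days after 2037-01-17 for i = 0, 1, 2, …
2037-01-18 is 1 day after the start; 1 ÷ 10 = 0 remainder 1; since the remainder is 1, round up to i = 1. First occurrence in the window: #2 on 2037-01-27 (1×10 = 10 days in).
2037-03-09 is 51 days after the start; 51 ÷ 10 = 5 remainder 1. Last occurrence in the window: #6 on 2037-03-08.
Occurrences #2 through #6: 5 in total.

5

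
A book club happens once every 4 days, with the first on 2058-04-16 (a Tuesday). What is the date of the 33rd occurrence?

2058-08-22

The 33rd occurrence is 32 intervals after the first: 32 × 4 = 128 days after 2058-04-16.
April has 30 days — 14 days to the end of April leaves 114.
May has 31 days (83 left).
June has 30 days (53 left).
July has 31 days (22 left).
22 days into August → 2058-08-22.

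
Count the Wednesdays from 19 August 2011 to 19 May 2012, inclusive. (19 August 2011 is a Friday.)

39

19 August 2011 is a Friday; the first Wednesday on or after it is 24 August 2011 (5 days later).
From 24 August 2011 to 19 May 2012: 7 + 30 + 31 + 30 + 31 + 31 + 29 + 31 + 30 + 19 = 269 days (rest of August, September, October, November, December, January, February, March, April, May).
269 ÷ 7 = 38 full weeks with remainder 3, so 38 more Wednesdays after the first → 39.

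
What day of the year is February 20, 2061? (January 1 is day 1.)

Days in months before February: 31 = 31.
Plus 20 days into February → day 51.

51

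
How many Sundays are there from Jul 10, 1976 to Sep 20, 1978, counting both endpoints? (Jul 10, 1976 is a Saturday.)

Jul 10, 1976 is a Saturday; the first Sunday on or after it is Jul 11, 1976 (1 day later).
From Jul 11, 1976 to Sep 20, 1978: 173 + 365 + 263 = 801 days (rest of 1976, 1977, to Sep 20, 1978 in 1978).
801 ÷ 7 = 114 full weeks with remainder 3, so 114 more Sundays after the first → 115.

115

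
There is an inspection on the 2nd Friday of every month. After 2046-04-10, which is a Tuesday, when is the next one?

April 2046 starts on a Sunday; its first Friday is the 6th, so the 2nd Friday is the 13th — 2046-04-13.
2046-04-13 is after 2046-04-10, so that is the next one.

2046-04-13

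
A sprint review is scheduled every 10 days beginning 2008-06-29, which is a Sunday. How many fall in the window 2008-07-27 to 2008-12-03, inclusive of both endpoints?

Occurrences land 10·i days after 2008-06-29 for i = 0, 1, 2, …
2008-07-27 is 28 days after the start; 28 ÷ 10 = 2 remainder 8; since the remainder is 8, round up to i = 3. First occurrence in the window: #4 on 2008-07-29 (3×10 = 30 days in).
2008-12-03 is 157 days after the start; 157 ÷ 10 = 15 remainder 7. Last occurrence in the window: #16 on 2008-11-26.
Occurrences #4 through #16: 13 in total.

13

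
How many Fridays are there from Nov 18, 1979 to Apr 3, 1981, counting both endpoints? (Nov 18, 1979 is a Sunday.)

72

Nov 18, 1979 is a Sunday; the first Friday on or after it is Nov 23, 1979 (5 days later).
From Nov 23, 1979 to Apr 3, 1981: 38 + 366 + 93 = 497 days (rest of 1979, 1980, to Apr 3, 1981 in 1981).
497 ÷ 7 = 71 full weeks with remainder 0, so 71 more Fridays after the first → 72.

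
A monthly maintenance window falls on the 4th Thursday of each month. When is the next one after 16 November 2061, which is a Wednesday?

24 November 2061

November 2061 starts on a Tuesday; its first Thursday is the 3rd, so the 4th Thursday is the 24th — 24 November 2061.
24 November 2061 is after 16 November 2061, so that is the next one.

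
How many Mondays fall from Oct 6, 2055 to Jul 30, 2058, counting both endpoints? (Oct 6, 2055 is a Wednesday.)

Oct 6, 2055 is a Wednesday; the first Monday on or after it is Oct 11, 2055 (5 days later).
From Oct 11, 2055 to Jul 30, 2058: 81 + 366 + 365 + 211 = 1023 days (rest of 2055, 2056, 2057, to Jul 30, 2058 in 2058).
1023 ÷ 7 = 146 full weeks with remainder 1, so 146 more Mondays after the first → 147.

147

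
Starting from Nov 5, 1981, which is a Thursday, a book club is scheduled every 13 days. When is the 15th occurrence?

The 15th occurrence is 14 intervals after the first: 14 × 13 = 182 days after Nov 5, 1981.
Nov has 30 days — 25 days to the end of Nov leaves 157.
Dec has 31 days (126 left).
Jan has 31 days (95 left).
Feb has 28 days (67 left).
Mar has 31 days (36 left).
Apr has 30 days (6 left).
6 days into May → May 6, 1982.

May 6, 1982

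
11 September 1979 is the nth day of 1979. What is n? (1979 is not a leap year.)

254

Days in months before September: 31 + 28 + 31 + 30 + 31 + 30 + 31 + 31 = 243.
Plus 11 days into September → day 254.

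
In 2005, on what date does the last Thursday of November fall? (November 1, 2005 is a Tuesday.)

24 November 2005

November 2005 begins on a Tuesday, so the first Thursday is November 3 (2 days later).
November 2005 has 30 days. Adding weeks: 3, 10, 17, 24 — the last one ≤ 30 is the 24th.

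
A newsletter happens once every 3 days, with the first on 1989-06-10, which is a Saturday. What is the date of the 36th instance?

1989-09-23

The 36th occurrence is 35 intervals after the first: 35 × 3 = 105 days after 1989-06-10.
June has 30 days — 20 days to the end of June leaves 85.
July has 31 days (54 left).
August has 31 days (23 left).
23 days into September → 1989-09-23.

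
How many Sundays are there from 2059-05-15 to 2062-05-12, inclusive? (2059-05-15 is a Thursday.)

2059-05-15 is a Thursday; the first Sunday on or after it is 2059-05-18 (3 days later).
From 2059-05-18 to 2062-05-12: 227 + 366 + 365 + 132 = 1090 days (rest of 2059, 2060, 2061, to 2062-05-12 in 2062).
1090 ÷ 7 = 155 full weeks with remainder 5, so 155 more Sundays after the first → 156.

156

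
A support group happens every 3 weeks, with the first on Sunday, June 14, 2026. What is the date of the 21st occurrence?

August 8, 2027

The 21st occurrence is 20 intervals after the first: 20 × 21 = 420 days after June 14, 2026.
June has 30 days — 16 days to the end of June leaves 404.
From end of June to end of 2026 is 184 days (220 left).
January has 31 days (189 left).
February has 28 days (161 left).
March has 31 days (130 left).
April has 30 days (100 left).
May has 31 days (69 left).
June has 30 days (39 left).
July has 31 days (8 left).
8 days into August → August 8, 2027.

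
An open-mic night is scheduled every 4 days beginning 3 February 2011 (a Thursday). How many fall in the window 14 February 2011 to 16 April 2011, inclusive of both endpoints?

Occurrences land 4·i days after 3 February 2011 for i = 0, 1, 2, …
14 February 2011 is 11 days after the start; 11 ÷ 4 = 2 remainder 3; since the remainder is 3, round up to i = 3. First occurrence in the window: #4 on 15 February 2011 (3×4 = 12 days in).
16 April 2011 is 72 days after the start; 72 ÷ 4 = 18 remainder 0. Last occurrence in the window: #19 on 16 April 2011.
Occurrences #4 through #19: 16 in total.

16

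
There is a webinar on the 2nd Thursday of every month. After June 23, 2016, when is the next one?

June 2016 starts on a Wednesday; its first Thursday is the 2nd, so the 2nd Thursday is the 9th — June 9, 2016.
That is not after June 23, 2016, so look at July 2016.
July 2016 starts on a Friday; its first Thursday is the 7th, so the 2nd Thursday is the 14th — July 14, 2016.

July 14, 2016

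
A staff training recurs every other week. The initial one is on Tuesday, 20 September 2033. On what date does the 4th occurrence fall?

The 4th occurrence is 3 intervals after the first: 3 × 14 = 42 days after 20 September 2033.
September has 30 days — 10 days to the end of September leaves 32.
October has 31 days (1 left).
1 day into November → 1 November 2033.

1 November 2033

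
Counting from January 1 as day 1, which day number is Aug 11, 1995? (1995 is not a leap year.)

Days in months before Aug: 31 + 28 + 31 + 30 + 31 + 30 + 31 = 212.
Plus 11 days into Aug → day 223.

223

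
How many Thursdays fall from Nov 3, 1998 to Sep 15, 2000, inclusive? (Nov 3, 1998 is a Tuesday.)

98

Nov 3, 1998 is a Tuesday; the first Thursday on or after it is Nov 5, 1998 (2 days later).
From Nov 5, 1998 to Sep 15, 2000: 56 + 365 + 259 = 680 days (rest of 1998, 1999, to Sep 15, 2000 in 2000).
680 ÷ 7 = 97 full weeks with remainder 1, so 97 more Thursdays after the first → 98.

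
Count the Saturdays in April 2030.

April 1, 2030 is a Monday; the first Saturday on or after it is April 6, 2030 (5 days later).
From April 6, 2030 to April 30, 2030 is 30 − 6 = 24 days.
24 ÷ 7 = 3 full weeks with remainder 3, so 3 more Saturdays after the first → 4.

4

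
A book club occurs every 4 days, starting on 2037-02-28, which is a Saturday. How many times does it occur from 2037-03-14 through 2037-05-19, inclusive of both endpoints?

Occurrences land 4·i days after 2037-02-28 for i = 0, 1, 2, …
2037-03-14 is 14 days after the start; 14 ÷ 4 = 3 remainder 2; since the remainder is 2, round up to i = 4. First occurrence in the window: #5 on 2037-03-16 (4×4 = 16 days in).
2037-05-19 is 80 days after the start; 80 ÷ 4 = 20 remainder 0. Last occurrence in the window: #21 on 2037-05-19.
Occurrences #5 through #21: 17 in total.

17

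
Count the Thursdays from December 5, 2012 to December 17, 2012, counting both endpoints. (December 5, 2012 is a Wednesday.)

2

December 5, 2012 is a Wednesday; the first Thursday on or after it is December 6, 2012 (1 day later).
From December 6, 2012 to December 17, 2012 is 17 − 6 = 11 days.
11 ÷ 7 = 1 full weeks with remainder 4, so 1 more Thursdays after the first → 2.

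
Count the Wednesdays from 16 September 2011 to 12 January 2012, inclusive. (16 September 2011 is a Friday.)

16 September 2011 is a Friday; the first Wednesday on or after it is 21 September 2011 (5 days later).
From 21 September 2011 to 12 January 2012: 9 + 31 + 30 + 31 + 12 = 113 days (rest of September, October, November, December, January).
113 ÷ 7 = 16 full weeks with remainder 1, so 16 more Wednesdays after the first → 17.

17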